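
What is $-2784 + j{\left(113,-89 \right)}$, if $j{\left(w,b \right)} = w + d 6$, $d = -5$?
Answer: $-2701$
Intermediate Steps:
$j{\left(w,b \right)} = -30 + w$ ($j{\left(w,b \right)} = w - 30 = -30 + w$)
$-2784 + j{\left(113,-89 \right)} = -2784 + \left(-30 + 113\right) = -2784 + 83 = -2701$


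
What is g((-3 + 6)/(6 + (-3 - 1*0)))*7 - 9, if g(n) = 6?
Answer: 33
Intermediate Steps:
g((-3 + 6)/(6 + (-3 - 1*0)))*7 - 9 = 6*7 - 9 = 42 - 9 = 33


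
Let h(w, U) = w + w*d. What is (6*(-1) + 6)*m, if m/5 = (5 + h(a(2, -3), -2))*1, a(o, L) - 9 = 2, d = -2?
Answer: 0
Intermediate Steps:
a(o, L) = 11 (a(o, L) = 9 + 2 = 11)
h(w, U) = -w (h(w, U) = w + w*(-2) = w - 2*w = -w)
m = -30 (m = 5*((5 - 1*11)*1) = 5*((5 - 11)*1) = 5*(-6*1) = 5*(-6) = -30)
(6*(-1) + 6)*m = (6*(-1) + 6)*(-30) = (-6 + 6)*(-30) = 0*(-30) = 0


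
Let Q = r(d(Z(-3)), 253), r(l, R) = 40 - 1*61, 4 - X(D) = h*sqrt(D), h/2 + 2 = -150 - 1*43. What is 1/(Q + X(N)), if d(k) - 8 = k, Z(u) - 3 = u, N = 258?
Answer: 17/39241511 + 390*sqrt(258)/39241511 ≈ 0.00016007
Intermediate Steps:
h = -390 (h = -4 + 2*(-150 - 1*43) = -4 + 2*(-150 - 43) = -4 + 2*(-193) = -4 - 386 = -390)
Z(u) = 3 + u
d(k) = 8 + k
X(D) = 4 + 390*sqrt(D) (X(D) = 4 - (-390)*sqrt(D) = 4 + 390*sqrt(D))
r(l, R) = -21 (r(l, R) = 40 - 61 = -21)
Q = -21
1/(Q + X(N)) = 1/(-21 + (4 + 390*sqrt(258))) = 1/(-17 + 390*sqrt(258))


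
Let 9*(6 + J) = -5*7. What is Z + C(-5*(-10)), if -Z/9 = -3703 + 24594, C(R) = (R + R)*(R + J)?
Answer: -1656071/9 ≈ -1.8401e+5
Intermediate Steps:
J = -89/9 (J = -6 + (-5*7)/9 = -6 + (⅑)*(-35) = -6 - 35/9 = -89/9 ≈ -9.8889)
C(R) = 2*R*(-89/9 + R) (C(R) = (R + R)*(R - 89/9) = (2*R)*(-89/9 + R) = 2*R*(-89/9 + R))
Z = -188019 (Z = -9*(-3703 + 24594) = -9*20891 = -188019)
Z + C(-5*(-10)) = -188019 + 2*(-5*(-10))*(-89 + 9*(-5*(-10)))/9 = -188019 + (2/9)*50*(-89 + 9*50) = -188019 + (2/9)*50*(-89 + 450) = -188019 + (2/9)*50*361 = -188019 + 36100/9 = -1656071/9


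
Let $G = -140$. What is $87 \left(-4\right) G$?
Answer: $48720$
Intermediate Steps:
$87 \left(-4\right) G = 87 \left(-4\right) \left(-140\right) = \left(-348\right) \left(-140\right) = 48720$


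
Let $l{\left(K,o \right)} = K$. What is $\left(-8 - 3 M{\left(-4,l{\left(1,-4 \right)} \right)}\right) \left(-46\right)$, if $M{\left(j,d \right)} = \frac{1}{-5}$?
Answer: $\frac{1702}{5} \approx 340.4$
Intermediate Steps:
$M{\left(j,d \right)} = - \frac{1}{5}$
$\left(-8 - 3 M{\left(-4,l{\left(1,-4 \right)} \right)}\right) \left(-46\right) = \left(-8 + \left(0 - - \frac{3}{5}\right)\right) \left(-46\right) = \left(-8 + \left(0 + \frac{3}{5}\right)\right) \left(-46\right) = \left(-8 + \frac{3}{5}\right) \left(-46\right) = \left(- \frac{37}{5}\right) \left(-46\right) = \frac{1702}{5}$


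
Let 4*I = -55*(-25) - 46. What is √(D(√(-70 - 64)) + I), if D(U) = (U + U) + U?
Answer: √(1329 + 12*I*√134)/2 ≈ 18.253 + 0.95131*I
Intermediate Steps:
D(U) = 3*U (D(U) = 2*U + U = 3*U)
I = 1329/4 (I = (-55*(-25) - 46)/4 = (1375 - 46)/4 = (¼)*1329 = 1329/4 ≈ 332.25)
√(D(√(-70 - 64)) + I) = √(3*√(-70 - 64) + 1329/4) = √(3*√(-134) + 1329/4) = √(3*(I*√134) + 1329/4) = √(3*I*√134 + 1329/4) = √(1329/4 + 3*I*√134)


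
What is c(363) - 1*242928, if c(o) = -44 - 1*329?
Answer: -243301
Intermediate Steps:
c(o) = -373 (c(o) = -44 - 329 = -373)
c(363) - 1*242928 = -373 - 1*242928 = -373 - 242928 = -243301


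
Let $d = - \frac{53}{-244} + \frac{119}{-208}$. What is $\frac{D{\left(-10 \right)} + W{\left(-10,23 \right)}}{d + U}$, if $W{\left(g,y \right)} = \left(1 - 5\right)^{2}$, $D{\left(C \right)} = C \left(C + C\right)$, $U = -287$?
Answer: $- \frac{2740608}{3645959} \approx -0.75168$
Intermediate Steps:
$D{\left(C \right)} = 2 C^{2}$ ($D{\left(C \right)} = C 2 C = 2 C^{2}$)
$W{\left(g,y \right)} = 16$ ($W{\left(g,y \right)} = \left(-4\right)^{2} = 16$)
$d = - \frac{4503}{12688}$ ($d = \left(-53\right) \left(- \frac{1}{244}\right) + 119 \left(- \frac{1}{208}\right) = \frac{53}{244} - \frac{119}{208} = - \frac{4503}{12688} \approx -0.3549$)
$\frac{D{\left(-10 \right)} + W{\left(-10,23 \right)}}{d + U} = \frac{2 \left(-10\right)^{2} + 16}{- \frac{4503}{12688} - 287} = \frac{2 \cdot 100 + 16}{- \frac{3645959}{12688}} = \left(200 + 16\right) \left(- \frac{12688}{3645959}\right) = 216 \left(- \frac{12688}{3645959}\right) = - \frac{2740608}{3645959}$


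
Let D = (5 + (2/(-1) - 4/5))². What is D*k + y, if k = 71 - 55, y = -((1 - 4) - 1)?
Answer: 2036/25 ≈ 81.440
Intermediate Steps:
y = 4 (y = -(-3 - 1) = -1*(-4) = 4)
D = 121/25 (D = (5 + (2*(-1) - 4*⅕))² = (5 + (-2 - ⅘))² = (5 - 14/5)² = (11/5)² = 121/25 ≈ 4.8400)
k = 16
D*k + y = (121/25)*16 + 4 = 1936/25 + 4 = 2036/25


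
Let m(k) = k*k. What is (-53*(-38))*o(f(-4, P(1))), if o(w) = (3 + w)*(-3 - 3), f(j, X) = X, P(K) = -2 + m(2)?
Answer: -60420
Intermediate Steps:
m(k) = k²
P(K) = 2 (P(K) = -2 + 2² = -2 + 4 = 2)
o(w) = -18 - 6*w (o(w) = (3 + w)*(-6) = -18 - 6*w)
(-53*(-38))*o(f(-4, P(1))) = (-53*(-38))*(-18 - 6*2) = 2014*(-18 - 12) = 2014*(-30) = -60420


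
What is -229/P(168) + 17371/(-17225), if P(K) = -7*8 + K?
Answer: -5890077/1929200 ≈ -3.0531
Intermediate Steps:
P(K) = -56 + K
-229/P(168) + 17371/(-17225) = -229/(-56 + 168) + 17371/(-17225) = -229/112 + 17371*(-1/17225) = -229*1/112 - 17371/17225 = -229/112 - 17371/17225 = -5890077/1929200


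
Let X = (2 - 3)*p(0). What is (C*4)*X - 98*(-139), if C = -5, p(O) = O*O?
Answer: 13622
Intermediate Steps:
p(O) = O²
X = 0 (X = (2 - 3)*0² = -1*0 = 0)
(C*4)*X - 98*(-139) = -5*4*0 - 98*(-139) = -20*0 + 13622 = 0 + 13622 = 13622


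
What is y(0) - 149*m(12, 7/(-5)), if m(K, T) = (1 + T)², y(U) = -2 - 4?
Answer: -746/25 ≈ -29.840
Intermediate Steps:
y(U) = -6
y(0) - 149*m(12, 7/(-5)) = -6 - 149*(1 + 7/(-5))² = -6 - 149*(1 + 7*(-⅕))² = -6 - 149*(1 - 7/5)² = -6 - 149*(-⅖)² = -6 - 149*4/25 = -6 - 596/25 = -746/25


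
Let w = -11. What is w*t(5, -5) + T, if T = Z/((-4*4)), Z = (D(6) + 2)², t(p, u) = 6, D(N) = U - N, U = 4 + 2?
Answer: -265/4 ≈ -66.250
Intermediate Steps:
U = 6
D(N) = 6 - N
Z = 4 (Z = ((6 - 1*6) + 2)² = ((6 - 6) + 2)² = (0 + 2)² = 2² = 4)
T = -¼ (T = 4/((-4*4)) = 4/(-16) = 4*(-1/16) = -¼ ≈ -0.25000)
w*t(5, -5) + T = -11*6 - ¼ = -66 - ¼ = -265/4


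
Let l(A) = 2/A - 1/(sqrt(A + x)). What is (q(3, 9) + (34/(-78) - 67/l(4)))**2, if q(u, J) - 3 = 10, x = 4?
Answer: 153863596/1521 + 2669816*sqrt(2)/39 ≈ 1.9797e+5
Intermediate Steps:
q(u, J) = 13 (q(u, J) = 3 + 10 = 13)
l(A) = -1/sqrt(4 + A) + 2/A (l(A) = 2/A - 1/(sqrt(A + 4)) = 2/A - 1/(sqrt(4 + A)) = 2/A - 1/sqrt(4 + A) = -1/sqrt(4 + A) + 2/A)
(q(3, 9) + (34/(-78) - 67/l(4)))**2 = (13 + (34/(-78) - 67/(-1/sqrt(4 + 4) + 2/4)))**2 = (13 + (34*(-1/78) - 67/(-1/sqrt(8) + 2*(1/4))))**2 = (13 + (-17/39 - 67/(-sqrt(2)/4 + 1/2)))**2 = (13 + (-17/39 - 67/(1/2 - sqrt(2)/4)))**2 = (490/39 - 67/(1/2 - sqrt(2)/4))**2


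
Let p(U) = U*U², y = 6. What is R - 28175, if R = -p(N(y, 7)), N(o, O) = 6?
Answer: -28391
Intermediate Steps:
p(U) = U³
R = -216 (R = -1*6³ = -1*216 = -216)
R - 28175 = -216 - 28175 = -28391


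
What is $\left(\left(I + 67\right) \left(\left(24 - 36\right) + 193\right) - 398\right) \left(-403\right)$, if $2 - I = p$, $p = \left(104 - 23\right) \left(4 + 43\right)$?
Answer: $272821328$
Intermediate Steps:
$p = 3807$ ($p = 81 \cdot 47 = 3807$)
$I = -3805$ ($I = 2 - 3807 = -3805$)
$\left(\left(I + 67\right) \left(\left(24 - 36\right) + 193\right) - 398\right) \left(-403\right) = \left(\left(-3805 + 67\right) \left(\left(24 - 36\right) + 193\right) - 398\right) \left(-403\right) = \left(- 3738 \left(\left(24 - 36\right) + 193\right) - 398\right) \left(-403\right) = \left(- 3738 \left(-12 + 193\right) - 398\right) \left(-403\right) = \left(\left(-3738\right) 181 - 398\right) \left(-403\right) = \left(-676578 - 398\right) \left(-403\right) = \left(-676976\right) \left(-403\right) = 272821328$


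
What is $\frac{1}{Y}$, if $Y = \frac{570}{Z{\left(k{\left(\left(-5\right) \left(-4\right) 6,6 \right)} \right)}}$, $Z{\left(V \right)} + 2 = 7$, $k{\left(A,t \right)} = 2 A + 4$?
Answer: $\frac{1}{114} \approx 0.0087719$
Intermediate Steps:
$k{\left(A,t \right)} = 4 + 2 A$
$Z{\left(V \right)} = 5$ ($Z{\left(V \right)} = -2 + 7 = 5$)
$Y = 114$ ($Y = \frac{570}{5} = 570 \cdot \frac{1}{5} = 114$)
$\frac{1}{Y} = \frac{1}{114}$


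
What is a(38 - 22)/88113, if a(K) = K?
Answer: 16/88113 ≈ 0.00018159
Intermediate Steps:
a(38 - 22)/88113 = (38 - 22)/88113 = 16*(1/88113) = 16/88113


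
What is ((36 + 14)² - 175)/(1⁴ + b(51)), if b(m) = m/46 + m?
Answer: 106950/2443 ≈ 43.778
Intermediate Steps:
b(m) = 47*m/46 (b(m) = m/46 + m = 47*m/46)
((36 + 14)² - 175)/(1⁴ + b(51)) = ((36 + 14)² - 175)/(1⁴ + (47/46)*51) = (50² - 175)/(1 + 2397/46) = (2500 - 175)/(2443/46) = 2325*(46/2443) = 106950/2443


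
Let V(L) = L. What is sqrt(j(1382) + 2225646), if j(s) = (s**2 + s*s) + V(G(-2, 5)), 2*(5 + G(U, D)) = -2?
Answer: 4*sqrt(377843) ≈ 2458.8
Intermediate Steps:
G(U, D) = -6 (G(U, D) = -5 + (1/2)*(-2) = -5 - 1 = -6)
j(s) = -6 + 2*s**2 (j(s) = (s**2 + s*s) - 6 = (s**2 + s**2) - 6 = 2*s**2 - 6 = -6 + 2*s**2)
sqrt(j(1382) + 2225646) = sqrt((-6 + 2*1382**2) + 2225646) = sqrt((-6 + 2*1909924) + 2225646) = sqrt((-6 + 3819848) + 2225646) = sqrt(3819842 + 2225646) = sqrt(6045488) = 4*sqrt(377843)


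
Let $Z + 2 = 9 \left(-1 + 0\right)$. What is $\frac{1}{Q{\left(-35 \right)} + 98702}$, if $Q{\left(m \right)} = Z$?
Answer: $\frac{1}{98691} \approx 1.0133 \cdot 10^{-5}$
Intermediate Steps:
$Z = -11$ ($Z = -2 + 9 \left(-1 + 0\right) = -2 + 9 \left(-1\right) = -2 - 9 = -11$)
$Q{\left(m \right)} = -11$
$\frac{1}{Q{\left(-35 \right)} + 98702} = \frac{1}{-11 + 98702} = \frac{1}{98691}$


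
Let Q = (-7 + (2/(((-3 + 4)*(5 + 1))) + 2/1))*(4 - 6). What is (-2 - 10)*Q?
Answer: -112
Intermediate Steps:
Q = 28/3 (Q = (-7 + (2/((1*6)) + 2*1))*(-2) = (-7 + (2/6 + 2))*(-2) = (-7 + (2*(⅙) + 2))*(-2) = (-7 + (⅓ + 2))*(-2) = (-7 + 7/3)*(-2) = -14/3*(-2) = 28/3 ≈ 9.3333)
(-2 - 10)*Q = (-2 - 10)*(28/3) = -12*28/3 = -112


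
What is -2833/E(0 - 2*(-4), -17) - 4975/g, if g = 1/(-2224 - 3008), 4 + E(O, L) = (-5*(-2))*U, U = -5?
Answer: 1405579633/54 ≈ 2.6029e+7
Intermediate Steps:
E(O, L) = -54 (E(O, L) = -4 - 5*(-2)*(-5) = -4 + 10*(-5) = -4 - 50 = -54)
g = -1/5232 (g = 1/(-5232) = -1/5232 ≈ -0.00019113)
-2833/E(0 - 2*(-4), -17) - 4975/g = -2833/(-54) - 4975/(-1/5232) = -2833*(-1/54) - 4975*(-5232) = 2833/54 + 26029200 = 1405579633/54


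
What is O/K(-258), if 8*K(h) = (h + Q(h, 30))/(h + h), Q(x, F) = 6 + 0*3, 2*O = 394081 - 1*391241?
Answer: 488480/21 ≈ 23261.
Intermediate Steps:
O = 1420 (O = (394081 - 1*391241)/2 = (394081 - 391241)/2 = (1/2)*2840 = 1420)
Q(x, F) = 6 (Q(x, F) = 6 + 0 = 6)
K(h) = (6 + h)/(16*h) (K(h) = ((h + 6)/(h + h))/8 = ((6 + h)/((2*h)))/8 = ((6 + h)*(1/(2*h)))/8 = ((6 + h)/(2*h))/8 = (6 + h)/(16*h))
O/K(-258) = 1420/(((1/16)*(6 - 258)/(-258))) = 1420/(((1/16)*(-1/258)*(-252))) = 1420/(21/344) = 1420*(344/21) = 488480/21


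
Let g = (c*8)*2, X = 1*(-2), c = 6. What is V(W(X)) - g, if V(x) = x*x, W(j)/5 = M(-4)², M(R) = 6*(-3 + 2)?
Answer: 32304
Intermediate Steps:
M(R) = -6 (M(R) = 6*(-1) = -6)
X = -2
W(j) = 180 (W(j) = 5*(-6)² = 5*36 = 180)
g = 96 (g = (6*8)*2 = 48*2 = 96)
V(x) = x²
V(W(X)) - g = 180² - 1*96 = 32400 - 96 = 32304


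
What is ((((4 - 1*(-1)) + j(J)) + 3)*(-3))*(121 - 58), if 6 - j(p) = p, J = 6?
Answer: -1512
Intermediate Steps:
j(p) = 6 - p
((((4 - 1*(-1)) + j(J)) + 3)*(-3))*(121 - 58) = ((((4 - 1*(-1)) + (6 - 1*6)) + 3)*(-3))*(121 - 58) = ((((4 + 1) + (6 - 6)) + 3)*(-3))*63 = (((5 + 0) + 3)*(-3))*63 = ((5 + 3)*(-3))*63 = (8*(-3))*63 = -24*63 = -1512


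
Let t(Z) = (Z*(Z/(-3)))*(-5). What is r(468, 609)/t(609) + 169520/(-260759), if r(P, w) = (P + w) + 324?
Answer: -34806973947/53728088155 ≈ -0.64784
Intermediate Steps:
t(Z) = 5*Z²/3 (t(Z) = (Z*(Z*(-⅓)))*(-5) = (Z*(-Z/3))*(-5) = -Z²/3*(-5) = 5*Z²/3)
r(P, w) = 324 + P + w
r(468, 609)/t(609) + 169520/(-260759) = (324 + 468 + 609)/(((5/3)*609²)) + 169520/(-260759) = 1401/(((5/3)*370881)) + 169520*(-1/260759) = 1401/618135 - 169520/260759 = 1401*(1/618135) - 169520/260759 = 467/206045 - 169520/260759 = -34806973947/53728088155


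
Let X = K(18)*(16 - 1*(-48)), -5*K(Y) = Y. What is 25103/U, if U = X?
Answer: -125515/1152 ≈ -108.95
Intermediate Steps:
K(Y) = -Y/5
X = -1152/5 (X = (-⅕*18)*(16 - 1*(-48)) = -18*(16 + 48)/5 = -18/5*64 = -1152/5 ≈ -230.40)
U = -1152/5 ≈ -230.40
25103/U = 25103/(-1152/5) = 25103*(-5/1152) = -125515/1152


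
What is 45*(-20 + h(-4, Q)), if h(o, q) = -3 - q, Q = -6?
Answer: -765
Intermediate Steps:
45*(-20 + h(-4, Q)) = 45*(-20 + (-3 - 1*(-6))) = 45*(-20 + (-3 + 6)) = 45*(-20 + 3) = 45*(-17) = -765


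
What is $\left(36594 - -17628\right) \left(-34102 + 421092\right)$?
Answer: $20983371780$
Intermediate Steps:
$\left(36594 - -17628\right) \left(-34102 + 421092\right) = \left(36594 + 17628\right) 386990 = 54222 \cdot 386990 = 20983371780$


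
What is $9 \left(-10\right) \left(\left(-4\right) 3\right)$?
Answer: $1080$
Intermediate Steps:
$9 \left(-10\right) \left(\left(-4\right) 3\right) = \left(-90\right) \left(-12\right) = 1080$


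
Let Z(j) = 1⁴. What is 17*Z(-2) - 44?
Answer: -27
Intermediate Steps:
Z(j) = 1
17*Z(-2) - 44 = 17*1 - 44 = 17 - 44 = -27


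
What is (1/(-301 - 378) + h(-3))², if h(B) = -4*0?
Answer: 1/461041 ≈ 2.1690e-6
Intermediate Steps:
h(B) = 0
(1/(-301 - 378) + h(-3))² = (1/(-301 - 378) + 0)² = (1/(-679) + 0)² = (-1/679 + 0)² = (-1/679)² = 1/461041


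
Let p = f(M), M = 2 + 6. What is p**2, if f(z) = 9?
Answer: 81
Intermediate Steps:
M = 8
p = 9
p**2 = 9**2 = 81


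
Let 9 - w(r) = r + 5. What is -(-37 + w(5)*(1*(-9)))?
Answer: 28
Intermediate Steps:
w(r) = 4 - r (w(r) = 9 - (r + 5) = 9 - (5 + r) = 9 + (-5 - r) = 4 - r)
-(-37 + w(5)*(1*(-9))) = -(-37 + (4 - 1*5)*(1*(-9))) = -(-37 + (4 - 5)*(-9)) = -(-37 - 1*(-9)) = -(-37 + 9) = -1*(-28) = 28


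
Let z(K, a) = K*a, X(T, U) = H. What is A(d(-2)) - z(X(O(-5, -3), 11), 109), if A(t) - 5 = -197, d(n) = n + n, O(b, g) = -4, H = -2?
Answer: 26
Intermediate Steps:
X(T, U) = -2
d(n) = 2*n
A(t) = -192 (A(t) = 5 - 197 = -192)
A(d(-2)) - z(X(O(-5, -3), 11), 109) = -192 - (-2)*109 = -192 - 1*(-218) = -192 + 218 = 26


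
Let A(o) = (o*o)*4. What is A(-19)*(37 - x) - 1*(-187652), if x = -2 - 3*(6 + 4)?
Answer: 287288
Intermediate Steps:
A(o) = 4*o² (A(o) = o²*4 = 4*o²)
x = -32 (x = -2 - 3*10 = -2 - 1*30 = -2 - 30 = -32)
A(-19)*(37 - x) - 1*(-187652) = (4*(-19)²)*(37 - 1*(-32)) - 1*(-187652) = (4*361)*(37 + 32) + 187652 = 1444*69 + 187652 = 99636 + 187652 = 287288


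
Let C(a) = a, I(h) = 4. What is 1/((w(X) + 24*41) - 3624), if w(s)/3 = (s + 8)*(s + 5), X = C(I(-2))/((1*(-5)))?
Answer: -25/63732 ≈ -0.00039227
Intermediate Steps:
X = -4/5 (X = 4/((1*(-5))) = 4/(-5) = 4*(-1/5) = -4/5 ≈ -0.80000)
w(s) = 3*(5 + s)*(8 + s) (w(s) = 3*((s + 8)*(s + 5)) = 3*((8 + s)*(5 + s)) = 3*((5 + s)*(8 + s)) = 3*(5 + s)*(8 + s))
1/((w(X) + 24*41) - 3624) = 1/(((120 + 3*(-4/5)**2 + 39*(-4/5)) + 24*41) - 3624) = 1/(((120 + 3*(16/25) - 156/5) + 984) - 3624) = 1/(((120 + 48/25 - 156/5) + 984) - 3624) = 1/((2268/25 + 984) - 3624) = 1/(26868/25 - 3624) = 1/(-63732/25) = -25/63732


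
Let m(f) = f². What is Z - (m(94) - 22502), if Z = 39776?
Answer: 53442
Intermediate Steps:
Z - (m(94) - 22502) = 39776 - (94² - 22502) = 39776 - (8836 - 22502) = 39776 - 1*(-13666) = 39776 + 13666 = 53442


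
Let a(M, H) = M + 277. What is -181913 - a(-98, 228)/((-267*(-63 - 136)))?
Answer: -9665583608/53133 ≈ -1.8191e+5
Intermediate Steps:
a(M, H) = 277 + M
-181913 - a(-98, 228)/((-267*(-63 - 136))) = -181913 - (277 - 98)/((-267*(-63 - 136))) = -181913 - 179/((-267*(-199))) = -181913 - 179/53133 = -9665583608/53133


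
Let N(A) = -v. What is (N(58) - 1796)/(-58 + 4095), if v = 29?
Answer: -1825/4037 ≈ -0.45207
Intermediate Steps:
N(A) = -29 (N(A) = -1*29 = -29)
(N(58) - 1796)/(-58 + 4095) = (-29 - 1796)/(-58 + 4095) = -1825/4037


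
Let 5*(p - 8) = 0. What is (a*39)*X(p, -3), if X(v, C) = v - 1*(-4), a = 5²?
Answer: 11700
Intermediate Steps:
p = 8 (p = 8 + (⅕)*0 = 8 + 0 = 8)
a = 25
X(v, C) = 4 + v (X(v, C) = v + 4 = 4 + v)
(a*39)*X(p, -3) = (25*39)*(4 + 8) = 975*12 = 11700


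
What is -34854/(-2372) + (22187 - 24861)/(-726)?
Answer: 7911683/430518 ≈ 18.377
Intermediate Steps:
-34854/(-2372) + (22187 - 24861)/(-726) = -34854*(-1/2372) - 2674*(-1/726) = 17427/1186 + 1337/363 = 7911683/430518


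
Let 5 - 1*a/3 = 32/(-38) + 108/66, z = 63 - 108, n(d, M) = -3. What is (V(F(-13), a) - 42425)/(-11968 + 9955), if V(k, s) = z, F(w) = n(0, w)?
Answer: 42470/2013 ≈ 21.098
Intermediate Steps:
F(w) = -3
z = -45
a = 2637/209 (a = 15 - 3*(32/(-38) + 108/66) = 15 - 3*(32*(-1/38) + 108*(1/66)) = 15 - 3*(-16/19 + 18/11) = 15 - 3*166/209 = 15 - 498/209 = 2637/209 ≈ 12.617)
V(k, s) = -45
(V(F(-13), a) - 42425)/(-11968 + 9955) = (-45 - 42425)/(-11968 + 9955) = -42470/(-2013) = -42470*(-1/2013) = 42470/2013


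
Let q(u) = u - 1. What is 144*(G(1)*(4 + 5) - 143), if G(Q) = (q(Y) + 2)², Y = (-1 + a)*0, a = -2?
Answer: -19296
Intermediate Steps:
Y = 0 (Y = (-1 - 2)*0 = -3*0 = 0)
q(u) = -1 + u
G(Q) = 1 (G(Q) = ((-1 + 0) + 2)² = (-1 + 2)² = 1² = 1)
144*(G(1)*(4 + 5) - 143) = 144*(1*(4 + 5) - 143) = 144*(1*9 - 143) = 144*(9 - 143) = 144*(-134) = -19296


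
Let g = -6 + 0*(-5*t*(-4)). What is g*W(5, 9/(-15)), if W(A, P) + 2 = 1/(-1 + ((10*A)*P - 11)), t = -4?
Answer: 85/7 ≈ 12.143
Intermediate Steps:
W(A, P) = -2 + 1/(-12 + 10*A*P) (W(A, P) = -2 + 1/(-1 + ((10*A)*P - 11)) = -2 + 1/(-1 + (10*A*P - 11)) = -2 + 1/(-1 + (-11 + 10*A*P)) = -2 + 1/(-12 + 10*A*P))
g = -6 (g = -6 + 0*(-5*(-4)*(-4)) = -6 + 0*(20*(-4)) = -6 + 0*(-80) = -6 + 0 = -6)
g*W(5, 9/(-15)) = -15*(5 - 4*5*9/(-15))/(-6 + 5*5*(9/(-15))) = -15*(5 - 4*5*9*(-1/15))/(-6 + 5*5*(9*(-1/15))) = -15*(5 - 4*5*(-⅗))/(-6 + 5*5*(-⅗)) = -15*(5 + 12)/(-6 - 15) = -15*17/(-21) = -15*(-1)*17/21 = -6*(-85/42) = 85/7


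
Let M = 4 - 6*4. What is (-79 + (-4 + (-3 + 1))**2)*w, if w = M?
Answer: 860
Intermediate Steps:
M = -20 (M = 4 - 24 = -20)
w = -20
(-79 + (-4 + (-3 + 1))**2)*w = (-79 + (-4 + (-3 + 1))**2)*(-20) = (-79 + (-4 - 2)**2)*(-20) = (-79 + (-6)**2)*(-20) = (-79 + 36)*(-20) = -43*(-20) = 860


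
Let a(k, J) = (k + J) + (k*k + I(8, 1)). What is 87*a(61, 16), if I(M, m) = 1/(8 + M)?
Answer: 5286903/16 ≈ 3.3043e+5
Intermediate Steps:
a(k, J) = 1/16 + J + k + k² (a(k, J) = (k + J) + (k*k + 1/(8 + 8)) = (J + k) + (k² + 1/16) = (J + k) + (1/16 + k²) = 1/16 + J + k + k²)
87*a(61, 16) = 87*(1/16 + 16 + 61 + 61²) = 87*(1/16 + 16 + 61 + 3721) = 87*(60769/16) = 5286903/16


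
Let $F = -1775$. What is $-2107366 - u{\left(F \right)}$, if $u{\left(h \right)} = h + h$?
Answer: $-2103816$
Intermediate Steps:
$u{\left(h \right)} = 2 h$
$-2107366 - u{\left(F \right)} = -2107366 - 2 \left(-1775\right) = -2107366 - -3550 = -2107366 + 3550 = -2103816$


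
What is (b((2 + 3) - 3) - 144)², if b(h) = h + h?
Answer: 19600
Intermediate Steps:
b(h) = 2*h
(b((2 + 3) - 3) - 144)² = (2*((2 + 3) - 3) - 144)² = (2*(5 - 3) - 144)² = (2*2 - 144)² = (4 - 144)² = (-140)² = 19600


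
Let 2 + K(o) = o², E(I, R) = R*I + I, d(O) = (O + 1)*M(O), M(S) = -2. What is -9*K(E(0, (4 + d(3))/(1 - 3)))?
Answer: 18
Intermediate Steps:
d(O) = -2 - 2*O (d(O) = (O + 1)*(-2) = (1 + O)*(-2) = -2 - 2*O)
E(I, R) = I + I*R (E(I, R) = I*R + I = I + I*R)
K(o) = -2 + o²
-9*K(E(0, (4 + d(3))/(1 - 3))) = -9*(-2 + (0*(1 + (4 + (-2 - 2*3))/(1 - 3)))²) = -9*(-2 + (0*(1 + (4 + (-2 - 6))/(-2)))²) = -9*(-2 + (0*(1 + (4 - 8)*(-½)))²) = -9*(-2 + (0*(1 - 4*(-½)))²) = -9*(-2 + (0*(1 + 2))²) = -9*(-2 + (0*3)²) = -9*(-2 + 0²) = -9*(-2 + 0) = -9*(-2) = 18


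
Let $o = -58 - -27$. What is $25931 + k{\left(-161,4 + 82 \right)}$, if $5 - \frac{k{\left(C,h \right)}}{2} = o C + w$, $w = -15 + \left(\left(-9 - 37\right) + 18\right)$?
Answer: $16045$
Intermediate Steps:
$o = -31$ ($o = -58 + 27 = -31$)
$w = -43$ ($w = -15 + \left(-46 + 18\right) = -15 - 28 = -43$)
$k{\left(C,h \right)} = 96 + 62 C$ ($k{\left(C,h \right)} = 10 - 2 \left(- 31 C - 43\right) = 10 - 2 \left(-43 - 31 C\right) = 10 + \left(86 + 62 C\right) = 96 + 62 C$)
$25931 + k{\left(-161,4 + 82 \right)} = 25931 + \left(96 + 62 \left(-161\right)\right) = 25931 + \left(96 - 9982\right) = 25931 - 9886 = 16045$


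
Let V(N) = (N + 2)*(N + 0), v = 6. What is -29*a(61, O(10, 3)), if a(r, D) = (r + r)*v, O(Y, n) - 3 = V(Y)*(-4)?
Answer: -21228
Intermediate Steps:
V(N) = N*(2 + N) (V(N) = (2 + N)*N = N*(2 + N))
O(Y, n) = 3 - 4*Y*(2 + Y) (O(Y, n) = 3 + (Y*(2 + Y))*(-4) = 3 - 4*Y*(2 + Y))
a(r, D) = 12*r (a(r, D) = (r + r)*6 = (2*r)*6 = 12*r)
-29*a(61, O(10, 3)) = -348*61 = -29*732 = -21228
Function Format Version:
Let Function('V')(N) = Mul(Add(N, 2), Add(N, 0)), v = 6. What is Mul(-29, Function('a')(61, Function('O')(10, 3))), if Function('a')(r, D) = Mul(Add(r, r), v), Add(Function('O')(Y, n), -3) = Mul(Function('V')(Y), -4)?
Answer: -21228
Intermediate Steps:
Function('V')(N) = Mul(N, Add(2, N)) (Function('V')(N) = Mul(Add(2, N), N) = Mul(N, Add(2, N)))
Function('O')(Y, n) = Add(3, Mul(-4, Y, Add(2, Y))) (Function('O')(Y, n) = Add(3, Mul(Mul(Y, Add(2, Y)), -4)) = Add(3, Mul(-4, Y, Add(2, Y))))
Function('a')(r, D) = Mul(12, r) (Function('a')(r, D) = Mul(Add(r, r), 6) = Mul(Mul(2, r), 6) = Mul(12, r))
Mul(-29, Function('a')(61, Function('O')(10, 3))) = Mul(-29, Mul(12, 61)) = Mul(-29, 732) = -21228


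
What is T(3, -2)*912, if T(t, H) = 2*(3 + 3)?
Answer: 10944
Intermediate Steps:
T(t, H) = 12 (T(t, H) = 2*6 = 12)
T(3, -2)*912 = 12*912 = 10944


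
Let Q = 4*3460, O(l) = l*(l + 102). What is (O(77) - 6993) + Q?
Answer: 20630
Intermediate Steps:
O(l) = l*(102 + l)
Q = 13840
(O(77) - 6993) + Q = (77*(102 + 77) - 6993) + 13840 = (77*179 - 6993) + 13840 = (13783 - 6993) + 13840 = 6790 + 13840 = 20630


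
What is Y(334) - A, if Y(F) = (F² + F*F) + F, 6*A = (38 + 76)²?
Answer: 221280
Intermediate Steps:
A = 2166 (A = (38 + 76)²/6 = (⅙)*114² = (⅙)*12996 = 2166)
Y(F) = F + 2*F² (Y(F) = (F² + F²) + F = 2*F² + F = F + 2*F²)
Y(334) - A = 334*(1 + 2*334) - 1*2166 = 334*(1 + 668) - 2166 = 334*669 - 2166 = 223446 - 2166 = 221280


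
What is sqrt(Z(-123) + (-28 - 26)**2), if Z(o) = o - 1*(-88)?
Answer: sqrt(2881) ≈ 53.675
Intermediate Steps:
Z(o) = 88 + o (Z(o) = o + 88 = 88 + o)
sqrt(Z(-123) + (-28 - 26)**2) = sqrt((88 - 123) + (-28 - 26)**2) = sqrt(-35 + (-54)**2) = sqrt(-35 + 2916) = sqrt(2881)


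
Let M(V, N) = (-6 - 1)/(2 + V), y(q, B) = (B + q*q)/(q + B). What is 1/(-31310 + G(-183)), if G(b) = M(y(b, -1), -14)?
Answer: -180/5635793 ≈ -3.1939e-5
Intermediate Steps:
y(q, B) = (B + q²)/(B + q)
M(V, N) = -7/(2 + V)
G(b) = -7/(2 + (-1 + b²)/(-1 + b))
1/(-31310 + G(-183)) = 1/(-31310 - 7/(3 - 183)) = 1/(-31310 - 7/(-180)) = 1/(-31310 - 7*(-1/180)) = 1/(-31310 + 7/180) = 1/(-5635793/180) = -180/5635793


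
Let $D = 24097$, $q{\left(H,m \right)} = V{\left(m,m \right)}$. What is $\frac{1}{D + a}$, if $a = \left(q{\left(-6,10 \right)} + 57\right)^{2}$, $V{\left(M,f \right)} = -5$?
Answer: $\frac{1}{26801} \approx 3.7312 \cdot 10^{-5}$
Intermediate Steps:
$q{\left(H,m \right)} = -5$
$a = 2704$ ($a = \left(-5 + 57\right)^{2} = 52^{2} = 2704$)
$\frac{1}{D + a} = \frac{1}{24097 + 2704} = \frac{1}{26801}$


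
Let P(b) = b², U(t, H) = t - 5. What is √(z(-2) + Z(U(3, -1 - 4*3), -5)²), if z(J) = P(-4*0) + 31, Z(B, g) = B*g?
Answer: √131 ≈ 11.446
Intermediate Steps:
U(t, H) = -5 + t
z(J) = 31 (z(J) = (-4*0)² + 31 = 0² + 31 = 0 + 31 = 31)
√(z(-2) + Z(U(3, -1 - 4*3), -5)²) = √(31 + ((-5 + 3)*(-5))²) = √(31 + (-2*(-5))²) = √(31 + 10²) = √(31 + 100) = √131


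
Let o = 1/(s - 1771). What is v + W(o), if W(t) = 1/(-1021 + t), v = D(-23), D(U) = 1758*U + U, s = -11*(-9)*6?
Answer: -48617906303/1201718 ≈ -40457.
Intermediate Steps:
s = 594 (s = 99*6 = 594)
D(U) = 1759*U
o = -1/1177 (o = 1/(594 - 1771) = 1/(-1177) = -1/1177 ≈ -0.00084962)
v = -40457 (v = 1759*(-23) = -40457)
v + W(o) = -40457 + 1/(-1021 - 1/1177) = -40457 + 1/(-1201718/1177) = -40457 - 1177/1201718 = -48617906303/1201718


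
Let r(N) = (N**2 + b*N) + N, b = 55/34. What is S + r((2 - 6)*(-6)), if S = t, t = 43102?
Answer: 743594/17 ≈ 43741.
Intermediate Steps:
S = 43102
b = 55/34 (b = 55*(1/34) = 55/34 ≈ 1.6176)
r(N) = N**2 + 89*N/34 (r(N) = (N**2 + 55*N/34) + N = N**2 + 89*N/34)
S + r((2 - 6)*(-6)) = 43102 + ((2 - 6)*(-6))*(89 + 34*((2 - 6)*(-6)))/34 = 43102 + (-4*(-6))*(89 + 34*(-4*(-6)))/34 = 43102 + (1/34)*24*(89 + 34*24) = 43102 + (1/34)*24*(89 + 816) = 43102 + (1/34)*24*905 = 43102 + 10860/17 = 743594/17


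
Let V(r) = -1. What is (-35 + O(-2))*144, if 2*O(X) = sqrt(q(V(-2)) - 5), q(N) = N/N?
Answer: -5040 + 144*I ≈ -5040.0 + 144.0*I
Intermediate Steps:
q(N) = 1
O(X) = I (O(X) = sqrt(1 - 5)/2 = sqrt(-4)/2 = (2*I)/2 = I)
(-35 + O(-2))*144 = (-35 + I)*144 = -5040 + 144*I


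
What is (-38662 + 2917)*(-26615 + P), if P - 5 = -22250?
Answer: 1746500700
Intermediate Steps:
P = -22245 (P = 5 - 22250 = -22245)
(-38662 + 2917)*(-26615 + P) = (-38662 + 2917)*(-26615 - 22245) = -35745*(-48860) = 1746500700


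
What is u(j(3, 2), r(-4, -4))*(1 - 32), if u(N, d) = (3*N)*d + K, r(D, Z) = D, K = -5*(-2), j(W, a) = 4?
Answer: 1178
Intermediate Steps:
K = 10
u(N, d) = 10 + 3*N*d (u(N, d) = (3*N)*d + 10 = 3*N*d + 10 = 10 + 3*N*d)
u(j(3, 2), r(-4, -4))*(1 - 32) = (10 + 3*4*(-4))*(1 - 32) = (10 - 48)*(-31) = -38*(-31) = 1178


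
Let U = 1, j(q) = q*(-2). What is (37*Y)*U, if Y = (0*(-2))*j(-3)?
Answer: 0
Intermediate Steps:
j(q) = -2*q
Y = 0 (Y = (0*(-2))*(-2*(-3)) = 0*6 = 0)
(37*Y)*U = (37*0)*1 = 0*1 = 0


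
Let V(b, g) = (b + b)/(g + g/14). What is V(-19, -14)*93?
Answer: 1178/5 ≈ 235.60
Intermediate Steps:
V(b, g) = 28*b/(15*g) (V(b, g) = (2*b)/(g + g*(1/14)) = (2*b)/(g + g/14) = (2*b)/((15*g/14)) = (2*b)*(14/(15*g)) = 28*b/(15*g))
V(-19, -14)*93 = ((28/15)*(-19)/(-14))*93 = ((28/15)*(-19)*(-1/14))*93 = (38/15)*93 = 1178/5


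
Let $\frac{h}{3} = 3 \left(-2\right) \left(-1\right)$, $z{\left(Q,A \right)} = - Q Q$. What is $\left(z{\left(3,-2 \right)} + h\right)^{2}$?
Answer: $81$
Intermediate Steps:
$z{\left(Q,A \right)} = - Q^{2}$
$h = 18$ ($h = 3 \cdot 3 \left(-2\right) \left(-1\right) = 3 \left(\left(-6\right) \left(-1\right)\right) = 3 \cdot 6 = 18$)
$\left(z{\left(3,-2 \right)} + h\right)^{2} = \left(- 3^{2} + 18\right)^{2} = \left(\left(-1\right) 9 + 18\right)^{2} = \left(-9 + 18\right)^{2} = 9^{2} = 81$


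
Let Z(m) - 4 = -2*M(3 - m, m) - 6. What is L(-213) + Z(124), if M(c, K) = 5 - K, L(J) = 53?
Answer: 289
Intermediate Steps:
Z(m) = -12 + 2*m (Z(m) = 4 + (-2*(5 - m) - 6) = 4 + ((-10 + 2*m) - 6) = 4 + (-16 + 2*m) = -12 + 2*m)
L(-213) + Z(124) = 53 + (-12 + 2*124) = 53 + (-12 + 248) = 53 + 236 = 289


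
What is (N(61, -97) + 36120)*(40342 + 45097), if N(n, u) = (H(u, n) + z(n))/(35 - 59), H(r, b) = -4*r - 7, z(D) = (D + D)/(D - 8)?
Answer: 3923728403675/1272 ≈ 3.0847e+9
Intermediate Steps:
z(D) = 2*D/(-8 + D) (z(D) = (2*D)/(-8 + D) = 2*D/(-8 + D))
H(r, b) = -7 - 4*r
N(n, u) = 7/24 + u/6 - n/(12*(-8 + n)) (N(n, u) = ((-7 - 4*u) + 2*n/(-8 + n))/(35 - 59) = (-7 - 4*u + 2*n/(-8 + n))/(-24) = (-7 - 4*u + 2*n/(-8 + n))*(-1/24) = 7/24 + u/6 - n/(12*(-8 + n)))
(N(61, -97) + 36120)*(40342 + 45097) = ((-2*61 + (-8 + 61)*(7 + 4*(-97)))/(24*(-8 + 61)) + 36120)*(40342 + 45097) = ((1/24)*(-122 + 53*(7 - 388))/53 + 36120)*85439 = ((1/24)*(1/53)*(-122 + 53*(-381)) + 36120)*85439 = ((1/24)*(1/53)*(-122 - 20193) + 36120)*85439 = ((1/24)*(1/53)*(-20315) + 36120)*85439 = (-20315/1272 + 36120)*85439 = (45924325/1272)*85439 = 3923728403675/1272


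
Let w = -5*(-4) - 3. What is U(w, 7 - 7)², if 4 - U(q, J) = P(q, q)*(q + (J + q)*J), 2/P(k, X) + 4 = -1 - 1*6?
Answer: 6084/121 ≈ 50.281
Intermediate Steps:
P(k, X) = -2/11 (P(k, X) = 2/(-4 + (-1 - 1*6)) = 2/(-4 + (-1 - 6)) = 2/(-4 - 7) = 2/(-11) = 2*(-1/11) = -2/11)
w = 17 (w = 20 - 3 = 17)
U(q, J) = 4 + 2*q/11 + 2*J*(J + q)/11 (U(q, J) = 4 - (-2)*(q + (J + q)*J)/11 = 4 - (-2)*(q + J*(J + q))/11 = 4 - (-2*q/11 - 2*J*(J + q)/11) = 4 + (2*q/11 + 2*J*(J + q)/11) = 4 + 2*q/11 + 2*J*(J + q)/11)
U(w, 7 - 7)² = (4 + (2/11)*17 + 2*(7 - 7)²/11 + (2/11)*(7 - 7)*17)² = (4 + 34/11 + (2/11)*0² + (2/11)*0*17)² = (4 + 34/11 + (2/11)*0 + 0)² = (4 + 34/11 + 0 + 0)² = (78/11)² = 6084/121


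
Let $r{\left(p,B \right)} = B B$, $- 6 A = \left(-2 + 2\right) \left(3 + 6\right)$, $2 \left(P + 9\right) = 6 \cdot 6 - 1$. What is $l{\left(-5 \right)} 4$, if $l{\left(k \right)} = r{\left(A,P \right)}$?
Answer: $289$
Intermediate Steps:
$P = \frac{17}{2}$ ($P = -9 + \frac{6 \cdot 6 - 1}{2} = -9 + \frac{36 - 1}{2} = -9 + \frac{1}{2} \cdot 35 = -9 + \frac{35}{2} = \frac{17}{2} \approx 8.5$)
$A = 0$ ($A = - \frac{\left(-2 + 2\right) \left(3 + 6\right)}{6} = - \frac{0 \cdot 9}{6} = \left(- \frac{1}{6}\right) 0 = 0$)
$r{\left(p,B \right)} = B^{2}$
$l{\left(k \right)} = \frac{289}{4}$ ($l{\left(k \right)} = \left(\frac{17}{2}\right)^{2} = \frac{289}{4}$)
$l{\left(-5 \right)} 4 = \frac{289}{4} \cdot 4 = 289$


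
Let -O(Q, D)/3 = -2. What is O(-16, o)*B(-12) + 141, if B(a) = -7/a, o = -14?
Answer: 289/2 ≈ 144.50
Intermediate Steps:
O(Q, D) = 6 (O(Q, D) = -3*(-2) = 6)
O(-16, o)*B(-12) + 141 = 6*(-7/(-12)) + 141 = 6*(-7*(-1/12)) + 141 = 6*(7/12) + 141 = 7/2 + 141 = 289/2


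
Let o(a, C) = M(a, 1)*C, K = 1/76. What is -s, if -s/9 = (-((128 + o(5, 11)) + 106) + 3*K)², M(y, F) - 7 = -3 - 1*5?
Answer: 2584197225/5776 ≈ 4.4740e+5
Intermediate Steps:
M(y, F) = -1 (M(y, F) = 7 + (-3 - 1*5) = 7 + (-3 - 5) = 7 - 8 = -1)
K = 1/76 ≈ 0.013158
o(a, C) = -C
s = -2584197225/5776 (s = -9*(-((128 - 1*11) + 106) + 3*(1/76))² = -9*(-((128 - 11) + 106) + 3/76)² = -9*(-(117 + 106) + 3/76)² = -9*(-1*223 + 3/76)² = -9*(-223 + 3/76)² = -9*(-16945/76)² = -9*287133025/5776 = -2584197225/5776 ≈ -4.4740e+5)
-s = -1*(-2584197225/5776) = 2584197225/5776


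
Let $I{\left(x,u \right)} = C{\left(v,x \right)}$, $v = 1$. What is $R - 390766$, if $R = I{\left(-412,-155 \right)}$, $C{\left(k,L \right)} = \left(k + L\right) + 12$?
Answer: $-391165$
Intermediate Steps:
$C{\left(k,L \right)} = 12 + L + k$ ($C{\left(k,L \right)} = \left(L + k\right) + 12 = 12 + L + k$)
$I{\left(x,u \right)} = 13 + x$ ($I{\left(x,u \right)} = 12 + x + 1 = 13 + x$)
$R = -399$ ($R = 13 - 412 = -399$)
$R - 390766 = -399 - 390766 = -391165$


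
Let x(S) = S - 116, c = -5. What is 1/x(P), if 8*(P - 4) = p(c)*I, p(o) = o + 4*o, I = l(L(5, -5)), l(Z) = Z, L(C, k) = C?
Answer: -8/1021 ≈ -0.0078354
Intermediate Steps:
I = 5
p(o) = 5*o
P = -93/8 (P = 4 + ((5*(-5))*5)/8 = 4 + (-25*5)/8 = 4 + (⅛)*(-125) = 4 - 125/8 = -93/8 ≈ -11.625)
x(S) = -116 + S
1/x(P) = 1/(-116 - 93/8) = 1/(-1021/8) = -8/1021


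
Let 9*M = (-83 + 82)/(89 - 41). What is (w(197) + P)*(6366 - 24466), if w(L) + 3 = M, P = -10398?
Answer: 20331879325/108 ≈ 1.8826e+8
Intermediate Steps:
M = -1/432 (M = ((-83 + 82)/(89 - 41))/9 = (-1/48)/9 = (-1*1/48)/9 = (⅑)*(-1/48) = -1/432 ≈ -0.0023148)
w(L) = -1297/432 (w(L) = -3 - 1/432 = -1297/432)
(w(197) + P)*(6366 - 24466) = (-1297/432 - 10398)*(6366 - 24466) = -4493233/432*(-18100) = 20331879325/108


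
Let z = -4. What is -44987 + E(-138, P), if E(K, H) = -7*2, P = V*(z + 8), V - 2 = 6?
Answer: -45001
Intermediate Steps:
V = 8 (V = 2 + 6 = 8)
P = 32 (P = 8*(-4 + 8) = 8*4 = 32)
E(K, H) = -14
-44987 + E(-138, P) = -44987 - 14 = -45001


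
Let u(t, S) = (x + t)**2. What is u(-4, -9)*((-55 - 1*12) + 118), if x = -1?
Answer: 1275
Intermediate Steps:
u(t, S) = (-1 + t)**2
u(-4, -9)*((-55 - 1*12) + 118) = (-1 - 4)**2*((-55 - 1*12) + 118) = (-5)**2*((-55 - 12) + 118) = 25*(-67 + 118) = 25*51 = 1275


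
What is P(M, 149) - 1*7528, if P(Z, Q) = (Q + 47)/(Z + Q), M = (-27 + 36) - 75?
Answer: -624628/83 ≈ -7525.6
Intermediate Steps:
M = -66 (M = 9 - 75 = -66)
P(Z, Q) = (47 + Q)/(Q + Z)
P(M, 149) - 1*7528 = (47 + 149)/(149 - 66) - 1*7528 = 196/83 - 7528 = -624628/83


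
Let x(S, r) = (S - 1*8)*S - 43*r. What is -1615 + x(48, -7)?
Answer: 606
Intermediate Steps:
x(S, r) = -43*r + S*(-8 + S) (x(S, r) = (S - 8)*S - 43*r = (-8 + S)*S - 43*r = S*(-8 + S) - 43*r = -43*r + S*(-8 + S))
-1615 + x(48, -7) = -1615 + (48**2 - 43*(-7) - 8*48) = -1615 + (2304 + 301 - 384) = -1615 + 2221 = 606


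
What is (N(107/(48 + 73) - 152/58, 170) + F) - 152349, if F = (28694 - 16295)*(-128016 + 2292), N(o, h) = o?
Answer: -5470545831618/3509 ≈ -1.5590e+9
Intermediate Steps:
F = -1558851876 (F = 12399*(-125724) = -1558851876)
(N(107/(48 + 73) - 152/58, 170) + F) - 152349 = ((107/(48 + 73) - 152/58) - 1558851876) - 152349 = ((107/121 - 152*1/58) - 1558851876) - 152349 = ((107*(1/121) - 76/29) - 1558851876) - 152349 = ((107/121 - 76/29) - 1558851876) - 152349 = (-6093/3509 - 1558851876) - 152349 = -5470011238977/3509 - 152349 = -5470545831618/3509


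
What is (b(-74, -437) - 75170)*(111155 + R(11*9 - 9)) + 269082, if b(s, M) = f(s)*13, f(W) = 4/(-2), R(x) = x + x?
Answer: -8371677578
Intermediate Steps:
R(x) = 2*x
f(W) = -2 (f(W) = 4*(-½) = -2)
b(s, M) = -26 (b(s, M) = -2*13 = -26)
(b(-74, -437) - 75170)*(111155 + R(11*9 - 9)) + 269082 = (-26 - 75170)*(111155 + 2*(11*9 - 9)) + 269082 = -75196*(111155 + 2*(99 - 9)) + 269082 = -75196*(111155 + 2*90) + 269082 = -75196*(111155 + 180) + 269082 = -75196*111335 + 269082 = -8371946660 + 269082 = -8371677578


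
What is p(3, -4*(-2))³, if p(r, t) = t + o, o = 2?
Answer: 1000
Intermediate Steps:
p(r, t) = 2 + t (p(r, t) = t + 2 = 2 + t)
p(3, -4*(-2))³ = (2 - 4*(-2))³ = (2 + 8)³ = 10³ = 1000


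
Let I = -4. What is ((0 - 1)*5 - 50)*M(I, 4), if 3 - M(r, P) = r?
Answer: -385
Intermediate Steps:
M(r, P) = 3 - r
((0 - 1)*5 - 50)*M(I, 4) = ((0 - 1)*5 - 50)*(3 - 1*(-4)) = (-1*5 - 50)*(3 + 4) = (-5 - 50)*7 = -55*7 = -385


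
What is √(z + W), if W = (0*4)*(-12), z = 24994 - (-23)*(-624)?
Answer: √10642 ≈ 103.16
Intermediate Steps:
z = 10642 (z = 24994 - 1*14352 = 24994 - 14352 = 10642)
W = 0 (W = 0*(-12) = 0)
√(z + W) = √(10642 + 0) = √10642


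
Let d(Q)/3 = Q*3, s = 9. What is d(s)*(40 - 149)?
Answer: -8829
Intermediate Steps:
d(Q) = 9*Q (d(Q) = 3*(Q*3) = 3*(3*Q) = 9*Q)
d(s)*(40 - 149) = (9*9)*(40 - 149) = 81*(-109) = -8829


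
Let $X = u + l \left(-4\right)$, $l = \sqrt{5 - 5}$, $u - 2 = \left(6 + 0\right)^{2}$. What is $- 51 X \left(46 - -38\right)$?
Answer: $-162792$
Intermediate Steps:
$u = 38$ ($u = 2 + \left(6 + 0\right)^{2} = 2 + 6^{2} = 2 + 36 = 38$)
$l = 0$ ($l = \sqrt{0} = 0$)
$X = 38$ ($X = 38 + 0 \left(-4\right) = 38 + 0 = 38$)
$- 51 X \left(46 - -38\right) = \left(-51\right) 38 \left(46 - -38\right) = - 1938 \left(46 + 38\right) = \left(-1938\right) 84 = -162792$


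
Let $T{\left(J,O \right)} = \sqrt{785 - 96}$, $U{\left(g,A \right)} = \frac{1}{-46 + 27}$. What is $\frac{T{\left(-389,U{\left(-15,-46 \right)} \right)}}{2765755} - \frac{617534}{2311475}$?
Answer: $- \frac{617534}{2311475} + \frac{\sqrt{689}}{2765755} \approx -0.26715$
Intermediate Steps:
$U{\left(g,A \right)} = - \frac{1}{19}$ ($U{\left(g,A \right)} = \frac{1}{-19} = - \frac{1}{19}$)
$T{\left(J,O \right)} = \sqrt{689}$
$\frac{T{\left(-389,U{\left(-15,-46 \right)} \right)}}{2765755} - \frac{617534}{2311475} = \frac{\sqrt{689}}{2765755} - \frac{617534}{2311475} = - \frac{617534}{2311475} + \frac{\sqrt{689}}{2765755}$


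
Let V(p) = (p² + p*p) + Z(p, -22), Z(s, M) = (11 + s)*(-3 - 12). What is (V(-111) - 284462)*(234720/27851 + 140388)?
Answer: -1010077932154560/27851 ≈ -3.6267e+10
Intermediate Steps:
Z(s, M) = -165 - 15*s (Z(s, M) = (11 + s)*(-15) = -165 - 15*s)
V(p) = -165 - 15*p + 2*p² (V(p) = (p² + p*p) + (-165 - 15*p) = (p² + p²) + (-165 - 15*p) = 2*p² + (-165 - 15*p) = -165 - 15*p + 2*p²)
(V(-111) - 284462)*(234720/27851 + 140388) = ((-165 - 15*(-111) + 2*(-111)²) - 284462)*(234720/27851 + 140388) = ((-165 + 1665 + 2*12321) - 284462)*(234720*(1/27851) + 140388) = ((-165 + 1665 + 24642) - 284462)*(234720/27851 + 140388) = (26142 - 284462)*(3910180908/27851) = -258320*3910180908/27851 = -1010077932154560/27851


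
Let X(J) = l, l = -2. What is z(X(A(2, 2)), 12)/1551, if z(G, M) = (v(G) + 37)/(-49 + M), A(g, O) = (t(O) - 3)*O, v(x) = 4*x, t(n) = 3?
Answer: -29/57387 ≈ -0.00050534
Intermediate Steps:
A(g, O) = 0 (A(g, O) = (3 - 3)*O = 0*O = 0)
X(J) = -2
z(G, M) = (37 + 4*G)/(-49 + M) (z(G, M) = (4*G + 37)/(-49 + M) = (37 + 4*G)/(-49 + M))
z(X(A(2, 2)), 12)/1551 = ((37 + 4*(-2))/(-49 + 12))/1551 = ((37 - 8)/(-37))*(1/1551) = -1/37*29*(1/1551) = -29/37*1/1551 = -29/57387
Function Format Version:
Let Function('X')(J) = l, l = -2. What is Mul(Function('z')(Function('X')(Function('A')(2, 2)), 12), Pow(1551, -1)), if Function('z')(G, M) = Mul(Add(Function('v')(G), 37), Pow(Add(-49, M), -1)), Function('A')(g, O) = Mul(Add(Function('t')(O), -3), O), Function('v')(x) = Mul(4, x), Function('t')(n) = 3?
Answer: Rational(-29, 57387) ≈ -0.00050534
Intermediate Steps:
Function('A')(g, O) = 0 (Function('A')(g, O) = Mul(Add(3, -3), O) = Mul(0, O) = 0)
Function('X')(J) = -2
Function('z')(G, M) = Mul(Pow(Add(-49, M), -1), Add(37, Mul(4, G))) (Function('z')(G, M) = Mul(Add(Mul(4, G), 37), Pow(Add(-49, M), -1)) = Mul(Add(37, Mul(4, G)), Pow(Add(-49, M), -1)) = Mul(Pow(Add(-49, M), -1), Add(37, Mul(4, G))))
Mul(Function('z')(Function('X')(Function('A')(2, 2)), 12), Pow(1551, -1)) = Mul(Mul(Pow(Add(-49, 12), -1), Add(37, Mul(4, -2))), Pow(1551, -1)) = Mul(Mul(Pow(-37, -1), Add(37, -8)), Rational(1, 1551)) = Mul(Mul(Rational(-1, 37), 29), Rational(1, 1551)) = Mul(Rational(-29, 37), Rational(1, 1551)) = Rational(-29, 57387)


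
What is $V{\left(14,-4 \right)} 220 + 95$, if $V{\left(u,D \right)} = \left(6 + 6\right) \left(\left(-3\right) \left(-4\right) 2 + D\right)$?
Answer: $52895$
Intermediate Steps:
$V{\left(u,D \right)} = 288 + 12 D$ ($V{\left(u,D \right)} = 12 \left(12 \cdot 2 + D\right) = 12 \left(24 + D\right) = 288 + 12 D$)
$V{\left(14,-4 \right)} 220 + 95 = \left(288 + 12 \left(-4\right)\right) 220 + 95 = \left(288 - 48\right) 220 + 95 = 240 \cdot 220 + 95 = 52800 + 95 = 52895$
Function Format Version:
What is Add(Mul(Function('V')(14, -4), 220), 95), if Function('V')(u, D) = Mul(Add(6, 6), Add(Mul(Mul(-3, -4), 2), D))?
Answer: 52895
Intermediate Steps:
Function('V')(u, D) = Add(288, Mul(12, D)) (Function('V')(u, D) = Mul(12, Add(Mul(12, 2), D)) = Mul(12, Add(24, D)) = Add(288, Mul(12, D)))
Add(Mul(Function('V')(14, -4), 220), 95) = Add(Mul(Add(288, Mul(12, -4)), 220), 95) = Add(Mul(Add(288, -48), 220), 95) = Add(Mul(240, 220), 95) = Add(52800, 95) = 52895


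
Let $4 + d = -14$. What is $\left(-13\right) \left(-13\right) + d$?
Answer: $151$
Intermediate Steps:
$d = -18$ ($d = -4 - 14 = -18$)
$\left(-13\right) \left(-13\right) + d = \left(-13\right) \left(-13\right) - 18 = 169 - 18 = 151$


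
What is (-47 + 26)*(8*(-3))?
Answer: 504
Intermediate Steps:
(-47 + 26)*(8*(-3)) = -21*(-24) = 504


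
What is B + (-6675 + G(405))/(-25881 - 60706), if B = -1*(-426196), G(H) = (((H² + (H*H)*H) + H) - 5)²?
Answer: -4434797186662773/86587 ≈ -5.1218e+10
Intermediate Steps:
G(H) = (-5 + H + H² + H³)² (G(H) = (((H² + H²*H) + H) - 5)² = (((H² + H³) + H) - 5)² = ((H + H² + H³) - 5)² = (-5 + H + H² + H³)²)
B = 426196
B + (-6675 + G(405))/(-25881 - 60706) = 426196 + (-6675 + (-5 + 405 + 405² + 405³)²)/(-25881 - 60706) = 426196 + (-6675 + (-5 + 405 + 164025 + 66430125)²)/(-86587) = 426196 + (-6675 + 66594550²)*(-1/86587) = 426196 + (-6675 + 4434834089702500)*(-1/86587) = 426196 + 4434834089695825*(-1/86587) = 426196 - 4434834089695825/86587 = -4434797186662773/86587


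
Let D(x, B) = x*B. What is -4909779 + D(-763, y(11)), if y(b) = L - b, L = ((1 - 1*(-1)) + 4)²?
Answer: -4928854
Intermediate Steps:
L = 36 (L = ((1 + 1) + 4)² = (2 + 4)² = 6² = 36)
y(b) = 36 - b
D(x, B) = B*x
-4909779 + D(-763, y(11)) = -4909779 + (36 - 1*11)*(-763) = -4909779 + (36 - 11)*(-763) = -4909779 + 25*(-763) = -4909779 - 19075 = -4928854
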